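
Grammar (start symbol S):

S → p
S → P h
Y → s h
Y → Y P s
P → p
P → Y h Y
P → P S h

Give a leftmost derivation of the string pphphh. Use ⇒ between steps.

S⇒Ph⇒PShh⇒PShShh⇒pShShh⇒pphShh⇒pphphh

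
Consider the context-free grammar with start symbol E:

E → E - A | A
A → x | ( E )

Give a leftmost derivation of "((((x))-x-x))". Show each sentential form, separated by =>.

E => A   [E → A]
A => (E)   [A → ( E )]
(E) => (A)   [E → A]
(A) => ((E))   [A → ( E )]
((E)) => ((E-A))   [E → E - A]
((E-A)) => ((E-A-A))   [E → E - A]
((E-A-A)) => ((A-A-A))   [E → A]
((A-A-A)) => (((E)-A-A))   [A → ( E )]
(((E)-A-A)) => (((A)-A-A))   [E → A]
(((A)-A-A)) => ((((E))-A-A))   [A → ( E )]
((((E))-A-A)) => ((((A))-A-A))   [E → A]
((((A))-A-A)) => ((((x))-A-A))   [A → x]
((((x))-A-A)) => ((((x))-x-A))   [A → x]
((((x))-x-A)) => ((((x))-x-x))   [A → x]

E => A => (E) => (A) => ((E)) => ((E-A)) => ((E-A-A)) => ((A-A-A)) => (((E)-A-A)) => (((A)-A-A)) => ((((E))-A-A)) => ((((A))-A-A)) => ((((x))-A-A)) => ((((x))-x-A)) => ((((x))-x-x))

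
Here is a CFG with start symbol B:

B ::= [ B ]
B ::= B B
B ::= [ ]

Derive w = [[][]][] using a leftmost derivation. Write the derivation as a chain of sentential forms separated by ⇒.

B ⇒ BB ⇒ [B]B ⇒ [BB]B ⇒ [[]B]B ⇒ [[][]]B ⇒ [[][]][]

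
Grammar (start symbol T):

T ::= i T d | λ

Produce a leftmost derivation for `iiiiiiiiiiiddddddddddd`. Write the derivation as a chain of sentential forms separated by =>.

T => iTd   [T ::= i T d]
iTd => iiTdd   [T ::= i T d]
iiTdd => iiiTddd   [T ::= i T d]
iiiTddd => iiiiTdddd   [T ::= i T d]
iiiiTdddd => iiiiiTddddd   [T ::= i T d]
iiiiiTddddd => iiiiiiTdddddd   [T ::= i T d]
iiiiiiTdddddd => iiiiiiiTddddddd   [T ::= i T d]
iiiiiiiTddddddd => iiiiiiiiTdddddddd   [T ::= i T d]
iiiiiiiiTdddddddd => iiiiiiiiiTddddddddd   [T ::= i T d]
iiiiiiiiiTddddddddd => iiiiiiiiiiTdddddddddd   [T ::= i T d]
iiiiiiiiiiTdddddddddd => iiiiiiiiiiiTddddddddddd   [T ::= i T d]
iiiiiiiiiiiTddddddddddd => iiiiiiiiiiiddddddddddd   [T ::= λ]

T => iTd => iiTdd => iiiTddd => iiiiTdddd => iiiiiTddddd => iiiiiiTdddddd => iiiiiiiTddddddd => iiiiiiiiTdddddddd => iiiiiiiiiTddddddddd => iiiiiiiiiiTdddddddddd => iiiiiiiiiiiTddddddddddd => iiiiiiiiiiiddddddddddd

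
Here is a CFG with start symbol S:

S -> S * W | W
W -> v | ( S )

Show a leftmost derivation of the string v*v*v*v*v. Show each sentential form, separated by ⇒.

S ⇒ S*W ⇒ S*W*W ⇒ S*W*W*W ⇒ S*W*W*W*W ⇒ W*W*W*W*W ⇒ v*W*W*W*W ⇒ v*v*W*W*W ⇒ v*v*v*W*W ⇒ v*v*v*v*W ⇒ v*v*v*v*v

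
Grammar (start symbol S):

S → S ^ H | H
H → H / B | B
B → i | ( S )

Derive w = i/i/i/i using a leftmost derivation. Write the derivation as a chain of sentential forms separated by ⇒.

S ⇒ H ⇒ H/B ⇒ H/B/B ⇒ H/B/B/B ⇒ B/B/B/B ⇒ i/B/B/B ⇒ i/i/B/B ⇒ i/i/i/B ⇒ i/i/i/i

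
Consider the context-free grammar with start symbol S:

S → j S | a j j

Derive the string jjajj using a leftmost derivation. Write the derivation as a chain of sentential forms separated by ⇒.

S ⇒ jS   [S → j S]
jS ⇒ jjS   [S → j S]
jjS ⇒ jjajj   [S → a j j]

S ⇒ jS ⇒ jjS ⇒ jjajj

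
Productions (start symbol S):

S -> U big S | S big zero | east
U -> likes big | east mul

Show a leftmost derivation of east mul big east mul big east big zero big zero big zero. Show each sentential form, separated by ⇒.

S ⇒ S big zero   [S -> S big zero]
S big zero ⇒ U big S big zero   [S -> U big S]
U big S big zero ⇒ east mul big S big zero   [U -> east mul]
east mul big S big zero ⇒ east mul big U big S big zero   [S -> U big S]
east mul big U big S big zero ⇒ east mul big east mul big S big zero   [U -> east mul]
east mul big east mul big S big zero ⇒ east mul big east mul big S big zero big zero   [S -> S big zero]
east mul big east mul big S big zero big zero ⇒ east mul big east mul big S big zero big zero big zero   [S -> S big zero]
east mul big east mul big S big zero big zero big zero ⇒ east mul big east mul big east big zero big zero big zero   [S -> east]

S ⇒ S big zero ⇒ U big S big zero ⇒ east mul big S big zero ⇒ east mul big U big S big zero ⇒ east mul big east mul big S big zero ⇒ east mul big east mul big S big zero big zero ⇒ east mul big east mul big S big zero big zero big zero ⇒ east mul big east mul big east big zero big zero big zero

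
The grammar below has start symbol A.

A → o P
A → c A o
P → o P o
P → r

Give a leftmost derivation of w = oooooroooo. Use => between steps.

A=>oP=>ooPo=>oooPoo=>ooooPooo=>oooooPoooo=>oooooroooo

A => oP   [A → o P]
oP => ooPo   [P → o P o]
ooPo => oooPoo   [P → o P o]
oooPoo => ooooPooo   [P → o P o]
ooooPooo => oooooPoooo   [P → o P o]
oooooPoooo => oooooroooo   [P → r]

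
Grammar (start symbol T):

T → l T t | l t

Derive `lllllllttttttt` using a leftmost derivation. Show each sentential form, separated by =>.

T => lTt => llTtt => lllTttt => llllTtttt => lllllTttttt => llllllTtttttt => lllllllttttttt

T => lTt   [T → l T t]
lTt => llTtt   [T → l T t]
llTtt => lllTttt   [T → l T t]
lllTttt => llllTtttt   [T → l T t]
llllTtttt => lllllTttttt   [T → l T t]
lllllTttttt => llllllTtttttt   [T → l T t]
llllllTtttttt => lllllllttttttt   [T → l t]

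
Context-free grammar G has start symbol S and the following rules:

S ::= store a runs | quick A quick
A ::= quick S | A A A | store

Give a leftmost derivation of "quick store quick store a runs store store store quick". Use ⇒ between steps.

S ⇒ quick A quick   [S ::= quick A quick]
quick A quick ⇒ quick A A A quick   [A ::= A A A]
quick A A A quick ⇒ quick A A A A A quick   [A ::= A A A]
quick A A A A A quick ⇒ quick store A A A A quick   [A ::= store]
quick store A A A A quick ⇒ quick store quick S A A A quick   [A ::= quick S]
quick store quick S A A A quick ⇒ quick store quick store a runs A A A quick   [S ::= store a runs]
quick store quick store a runs A A A quick ⇒ quick store quick store a runs store A A quick   [A ::= store]
quick store quick store a runs store A A quick ⇒ quick store quick store a runs store store A quick   [A ::= store]
quick store quick store a runs store store A quick ⇒ quick store quick store a runs store store store quick   [A ::= store]

S ⇒ quick A quick ⇒ quick A A A quick ⇒ quick A A A A A quick ⇒ quick store A A A A quick ⇒ quick store quick S A A A quick ⇒ quick store quick store a runs A A A quick ⇒ quick store quick store a runs store A A quick ⇒ quick store quick store a runs store store A quick ⇒ quick store quick store a runs store store store quick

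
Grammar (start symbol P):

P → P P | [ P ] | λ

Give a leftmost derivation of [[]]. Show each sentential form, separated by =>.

P => PP => PPP => [P]PP => [PP]PP => [[P]P]PP => [[]P]PP => [[]]PP => [[]]P => [[]]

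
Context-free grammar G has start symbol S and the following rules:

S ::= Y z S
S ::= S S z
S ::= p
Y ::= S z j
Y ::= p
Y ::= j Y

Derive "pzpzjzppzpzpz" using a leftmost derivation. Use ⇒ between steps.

S ⇒ SSz ⇒ YzSSz ⇒ SzjzSSz ⇒ YzSzjzSSz ⇒ pzSzjzSSz ⇒ pzpzjzSSz ⇒ pzpzjzpSz ⇒ pzpzjzpYzSz ⇒ pzpzjzppzSz ⇒ pzpzjzppzYzSz ⇒ pzpzjzppzpzSz ⇒ pzpzjzppzpzpz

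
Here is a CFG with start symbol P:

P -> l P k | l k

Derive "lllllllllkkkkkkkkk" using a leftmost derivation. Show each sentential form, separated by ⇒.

P ⇒ lPk   [P -> l P k]
lPk ⇒ llPkk   [P -> l P k]
llPkk ⇒ lllPkkk   [P -> l P k]
lllPkkk ⇒ llllPkkkk   [P -> l P k]
llllPkkkk ⇒ lllllPkkkkk   [P -> l P k]
lllllPkkkkk ⇒ llllllPkkkkkk   [P -> l P k]
llllllPkkkkkk ⇒ lllllllPkkkkkkk   [P -> l P k]
lllllllPkkkkkkk ⇒ llllllllPkkkkkkkk   [P -> l P k]
llllllllPkkkkkkkk ⇒ lllllllllkkkkkkkkk   [P -> l k]

P ⇒ lPk ⇒ llPkk ⇒ lllPkkk ⇒ llllPkkkk ⇒ lllllPkkkkk ⇒ llllllPkkkkkk ⇒ lllllllPkkkkkkk ⇒ llllllllPkkkkkkkk ⇒ lllllllllkkkkkkkkk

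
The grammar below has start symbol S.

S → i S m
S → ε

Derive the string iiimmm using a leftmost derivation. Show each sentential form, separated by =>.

S => iSm => iiSmm => iiiSmmm => iiimmm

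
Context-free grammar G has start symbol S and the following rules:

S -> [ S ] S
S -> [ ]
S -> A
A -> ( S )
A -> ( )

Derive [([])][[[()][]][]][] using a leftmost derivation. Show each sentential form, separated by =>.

S => [S]S => [A]S => [(S)]S => [([])]S => [([])][S]S => [([])][[S]S]S => [([])][[[S]S]S]S => [([])][[[A]S]S]S => [([])][[[()]S]S]S => [([])][[[()][]]S]S => [([])][[[()][]][]]S => [([])][[[()][]][]][]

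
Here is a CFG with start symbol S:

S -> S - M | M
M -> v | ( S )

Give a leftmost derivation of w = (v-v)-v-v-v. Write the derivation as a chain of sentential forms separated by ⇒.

S ⇒ S-M ⇒ S-M-M ⇒ S-M-M-M ⇒ M-M-M-M ⇒ (S)-M-M-M ⇒ (S-M)-M-M-M ⇒ (M-M)-M-M-M ⇒ (v-M)-M-M-M ⇒ (v-v)-M-M-M ⇒ (v-v)-v-M-M ⇒ (v-v)-v-v-M ⇒ (v-v)-v-v-v

S ⇒ S-M   [S -> S - M]
S-M ⇒ S-M-M   [S -> S - M]
S-M-M ⇒ S-M-M-M   [S -> S - M]
S-M-M-M ⇒ M-M-M-M   [S -> M]
M-M-M-M ⇒ (S)-M-M-M   [M -> ( S )]
(S)-M-M-M ⇒ (S-M)-M-M-M   [S -> S - M]
(S-M)-M-M-M ⇒ (M-M)-M-M-M   [S -> M]
(M-M)-M-M-M ⇒ (v-M)-M-M-M   [M -> v]
(v-M)-M-M-M ⇒ (v-v)-M-M-M   [M -> v]
(v-v)-M-M-M ⇒ (v-v)-v-M-M   [M -> v]
(v-v)-v-M-M ⇒ (v-v)-v-v-M   [M -> v]
(v-v)-v-v-M ⇒ (v-v)-v-v-v   [M -> v]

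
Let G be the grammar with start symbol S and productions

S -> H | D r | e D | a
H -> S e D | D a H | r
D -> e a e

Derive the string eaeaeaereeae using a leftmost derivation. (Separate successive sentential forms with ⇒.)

S ⇒ H   [S -> H]
H ⇒ DaH   [H -> D a H]
DaH ⇒ eaeaH   [D -> e a e]
eaeaH ⇒ eaeaSeD   [H -> S e D]
eaeaSeD ⇒ eaeaDreD   [S -> D r]
eaeaDreD ⇒ eaeaeaereD   [D -> e a e]
eaeaeaereD ⇒ eaeaeaereeae   [D -> e a e]

S ⇒ H ⇒ DaH ⇒ eaeaH ⇒ eaeaSeD ⇒ eaeaDreD ⇒ eaeaeaereD ⇒ eaeaeaereeae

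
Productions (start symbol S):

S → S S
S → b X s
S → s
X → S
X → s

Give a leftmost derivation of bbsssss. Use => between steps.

S => SS => SSS => bXsSS => bSsSS => bbXssSS => bbSssSS => bbsssSS => bbssssS => bbsssss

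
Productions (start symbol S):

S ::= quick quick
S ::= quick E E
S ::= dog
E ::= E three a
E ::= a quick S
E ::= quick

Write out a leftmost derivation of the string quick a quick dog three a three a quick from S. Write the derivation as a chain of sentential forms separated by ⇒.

S ⇒ quick E E ⇒ quick E three a E ⇒ quick E three a three a E ⇒ quick a quick S three a three a E ⇒ quick a quick dog three a three a E ⇒ quick a quick dog three a three a quick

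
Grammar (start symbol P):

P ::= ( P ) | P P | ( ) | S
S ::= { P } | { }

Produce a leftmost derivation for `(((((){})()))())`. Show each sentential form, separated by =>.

P => (P) => (PP) => ((P)P) => (((P))P) => (((PP))P) => ((((P)P))P) => ((((PP)P))P) => ((((()P)P))P) => ((((()S)P))P) => (((((){})P))P) => (((((){})()))P) => (((((){})()))())

P => (P)   [P ::= ( P )]
(P) => (PP)   [P ::= P P]
(PP) => ((P)P)   [P ::= ( P )]
((P)P) => (((P))P)   [P ::= ( P )]
(((P))P) => (((PP))P)   [P ::= P P]
(((PP))P) => ((((P)P))P)   [P ::= ( P )]
((((P)P))P) => ((((PP)P))P)   [P ::= P P]
((((PP)P))P) => ((((()P)P))P)   [P ::= ( )]
((((()P)P))P) => ((((()S)P))P)   [P ::= S]
((((()S)P))P) => (((((){})P))P)   [S ::= { }]
(((((){})P))P) => (((((){})()))P)   [P ::= ( )]
(((((){})()))P) => (((((){})()))())   [P ::= ( )]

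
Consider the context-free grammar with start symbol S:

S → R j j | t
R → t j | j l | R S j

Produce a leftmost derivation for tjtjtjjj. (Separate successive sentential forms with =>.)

S => Rjj => RSjjj => RSjSjjj => tjSjSjjj => tjtjSjjj => tjtjtjjj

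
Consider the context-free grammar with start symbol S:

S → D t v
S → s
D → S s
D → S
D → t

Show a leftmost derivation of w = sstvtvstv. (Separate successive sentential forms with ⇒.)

S ⇒ Dtv ⇒ Sstv ⇒ Dtvstv ⇒ Stvstv ⇒ Dtvtvstv ⇒ Sstvtvstv ⇒ sstvtvstv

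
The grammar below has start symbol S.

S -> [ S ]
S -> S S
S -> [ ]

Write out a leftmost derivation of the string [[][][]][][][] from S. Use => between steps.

S => SS   [S -> S S]
SS => SSS   [S -> S S]
SSS => SSSS   [S -> S S]
SSSS => [S]SSS   [S -> [ S ]]
[S]SSS => [SS]SSS   [S -> S S]
[SS]SSS => [SSS]SSS   [S -> S S]
[SSS]SSS => [[]SS]SSS   [S -> [ ]]
[[]SS]SSS => [[][]S]SSS   [S -> [ ]]
[[][]S]SSS => [[][][]]SSS   [S -> [ ]]
[[][][]]SSS => [[][][]][]SS   [S -> [ ]]
[[][][]][]SS => [[][][]][][]S   [S -> [ ]]
[[][][]][][]S => [[][][]][][][]   [S -> [ ]]

S=>SS=>SSS=>SSSS=>[S]SSS=>[SS]SSS=>[SSS]SSS=>[[]SS]SSS=>[[][]S]SSS=>[[][][]]SSS=>[[][][]][]SS=>[[][][]][][]S=>[[][][]][][][]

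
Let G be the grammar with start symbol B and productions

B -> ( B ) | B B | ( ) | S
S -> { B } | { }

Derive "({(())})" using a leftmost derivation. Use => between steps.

B=>(B)=>(S)=>({B})=>({(B)})=>({(())})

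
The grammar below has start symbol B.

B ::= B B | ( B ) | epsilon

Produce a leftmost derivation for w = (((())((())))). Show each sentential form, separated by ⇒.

B ⇒ (B) ⇒ ((B)) ⇒ ((BB)) ⇒ (((B)B)) ⇒ ((((B))B)) ⇒ (((())B)) ⇒ (((())BB)) ⇒ (((())(B)B)) ⇒ (((())((B))B)) ⇒ (((())(((B)))B)) ⇒ (((())((()))B)) ⇒ (((())((()))))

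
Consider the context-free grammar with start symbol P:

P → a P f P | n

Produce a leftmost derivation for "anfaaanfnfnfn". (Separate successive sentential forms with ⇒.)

P ⇒ aPfP   [P → a P f P]
aPfP ⇒ anfP   [P → n]
anfP ⇒ anfaPfP   [P → a P f P]
anfaPfP ⇒ anfaaPfPfP   [P → a P f P]
anfaaPfPfP ⇒ anfaaaPfPfPfP   [P → a P f P]
anfaaaPfPfPfP ⇒ anfaaanfPfPfP   [P → n]
anfaaanfPfPfP ⇒ anfaaanfnfPfP   [P → n]
anfaaanfnfPfP ⇒ anfaaanfnfnfP   [P → n]
anfaaanfnfnfP ⇒ anfaaanfnfnfn   [P → n]

P⇒aPfP⇒anfP⇒anfaPfP⇒anfaaPfPfP⇒anfaaaPfPfPfP⇒anfaaanfPfPfP⇒anfaaanfnfPfP⇒anfaaanfnfnfP⇒anfaaanfnfnfn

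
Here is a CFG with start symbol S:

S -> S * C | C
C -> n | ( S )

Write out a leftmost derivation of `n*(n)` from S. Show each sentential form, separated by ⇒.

S ⇒ S*C ⇒ C*C ⇒ n*C ⇒ n*(S) ⇒ n*(C) ⇒ n*(n)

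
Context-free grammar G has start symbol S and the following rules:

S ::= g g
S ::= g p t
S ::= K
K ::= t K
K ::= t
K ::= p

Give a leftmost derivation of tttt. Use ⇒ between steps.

S ⇒ K ⇒ tK ⇒ ttK ⇒ tttK ⇒ tttt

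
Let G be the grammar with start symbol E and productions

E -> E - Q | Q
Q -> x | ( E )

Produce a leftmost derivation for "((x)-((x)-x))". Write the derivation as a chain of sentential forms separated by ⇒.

E⇒Q⇒(E)⇒(E-Q)⇒(Q-Q)⇒((E)-Q)⇒((Q)-Q)⇒((x)-Q)⇒((x)-(E))⇒((x)-(E-Q))⇒((x)-(Q-Q))⇒((x)-((E)-Q))⇒((x)-((Q)-Q))⇒((x)-((x)-Q))⇒((x)-((x)-x))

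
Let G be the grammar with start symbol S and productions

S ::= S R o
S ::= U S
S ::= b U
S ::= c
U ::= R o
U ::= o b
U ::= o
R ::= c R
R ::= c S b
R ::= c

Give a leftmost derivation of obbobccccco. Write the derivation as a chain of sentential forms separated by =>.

S => SRo => USRo => obSRo => obbURo => obbobRo => obbobcRo => obbobccRo => obbobcccRo => obbobccccRo => obbobccccco

S => SRo   [S ::= S R o]
SRo => USRo   [S ::= U S]
USRo => obSRo   [U ::= o b]
obSRo => obbURo   [S ::= b U]
obbURo => obbobRo   [U ::= o b]
obbobRo => obbobcRo   [R ::= c R]
obbobcRo => obbobccRo   [R ::= c R]
obbobccRo => obbobcccRo   [R ::= c R]
obbobcccRo => obbobccccRo   [R ::= c R]
obbobccccRo => obbobccccco   [R ::= c]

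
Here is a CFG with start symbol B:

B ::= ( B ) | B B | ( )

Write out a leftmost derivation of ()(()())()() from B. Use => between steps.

B => BB => BBB => BBBB => ()BBB => ()(B)BB => ()(BB)BB => ()(()B)BB => ()(()())BB => ()(()())()B => ()(()())()()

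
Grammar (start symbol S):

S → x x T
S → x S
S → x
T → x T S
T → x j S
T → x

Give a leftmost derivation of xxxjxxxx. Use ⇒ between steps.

S ⇒ xxT ⇒ xxxjS ⇒ xxxjxS ⇒ xxxjxxxT ⇒ xxxjxxxx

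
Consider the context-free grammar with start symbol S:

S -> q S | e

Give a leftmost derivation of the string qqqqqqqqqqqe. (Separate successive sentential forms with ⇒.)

S⇒qS⇒qqS⇒qqqS⇒qqqqS⇒qqqqqS⇒qqqqqqS⇒qqqqqqqS⇒qqqqqqqqS⇒qqqqqqqqqS⇒qqqqqqqqqqS⇒qqqqqqqqqqqS⇒qqqqqqqqqqqe

S ⇒ qS   [S -> q S]
qS ⇒ qqS   [S -> q S]
qqS ⇒ qqqS   [S -> q S]
qqqS ⇒ qqqqS   [S -> q S]
qqqqS ⇒ qqqqqS   [S -> q S]
qqqqqS ⇒ qqqqqqS   [S -> q S]
qqqqqqS ⇒ qqqqqqqS   [S -> q S]
qqqqqqqS ⇒ qqqqqqqqS   [S -> q S]
qqqqqqqqS ⇒ qqqqqqqqqS   [S -> q S]
qqqqqqqqqS ⇒ qqqqqqqqqqS   [S -> q S]
qqqqqqqqqqS ⇒ qqqqqqqqqqqS   [S -> q S]
qqqqqqqqqqqS ⇒ qqqqqqqqqqqe   [S -> e]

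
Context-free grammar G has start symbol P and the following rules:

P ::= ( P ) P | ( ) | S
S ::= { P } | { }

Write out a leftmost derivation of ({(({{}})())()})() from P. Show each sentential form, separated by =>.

P=>(P)P=>(S)P=>({P})P=>({(P)P})P=>({((P)P)P})P=>({((S)P)P})P=>({(({P})P)P})P=>({(({S})P)P})P=>({(({{}})P)P})P=>({(({{}})())P})P=>({(({{}})())()})P=>({(({{}})())()})()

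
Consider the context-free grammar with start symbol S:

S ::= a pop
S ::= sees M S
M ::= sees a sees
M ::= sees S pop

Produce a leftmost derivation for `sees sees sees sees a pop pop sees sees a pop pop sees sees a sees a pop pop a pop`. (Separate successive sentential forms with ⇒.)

S ⇒ sees M S ⇒ sees sees S pop S ⇒ sees sees sees M S pop S ⇒ sees sees sees sees S pop S pop S ⇒ sees sees sees sees a pop pop S pop S ⇒ sees sees sees sees a pop pop sees M S pop S ⇒ sees sees sees sees a pop pop sees sees S pop S pop S ⇒ sees sees sees sees a pop pop sees sees a pop pop S pop S ⇒ sees sees sees sees a pop pop sees sees a pop pop sees M S pop S ⇒ sees sees sees sees a pop pop sees sees a pop pop sees sees a sees S pop S ⇒ sees sees sees sees a pop pop sees sees a pop pop sees sees a sees a pop pop S ⇒ sees sees sees sees a pop pop sees sees a pop pop sees sees a sees a pop pop a pop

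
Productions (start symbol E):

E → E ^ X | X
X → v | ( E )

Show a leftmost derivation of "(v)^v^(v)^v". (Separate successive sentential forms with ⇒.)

E ⇒ E^X ⇒ E^X^X ⇒ E^X^X^X ⇒ X^X^X^X ⇒ (E)^X^X^X ⇒ (X)^X^X^X ⇒ (v)^X^X^X ⇒ (v)^v^X^X ⇒ (v)^v^(E)^X ⇒ (v)^v^(X)^X ⇒ (v)^v^(v)^X ⇒ (v)^v^(v)^v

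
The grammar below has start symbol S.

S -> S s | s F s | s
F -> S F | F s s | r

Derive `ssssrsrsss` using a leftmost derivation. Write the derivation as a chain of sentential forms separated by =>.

S=>Ss=>Sss=>sFsss=>sSFsss=>sSsFsss=>sssFsss=>sssSFsss=>ssssFsFsss=>ssssrsFsss=>ssssrsrsss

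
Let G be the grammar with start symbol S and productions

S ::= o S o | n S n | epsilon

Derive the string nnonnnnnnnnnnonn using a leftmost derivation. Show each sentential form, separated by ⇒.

S ⇒ nSn   [S ::= n S n]
nSn ⇒ nnSnn   [S ::= n S n]
nnSnn ⇒ nnoSonn   [S ::= o S o]
nnoSonn ⇒ nnonSnonn   [S ::= n S n]
nnonSnonn ⇒ nnonnSnnonn   [S ::= n S n]
nnonnSnnonn ⇒ nnonnnSnnnonn   [S ::= n S n]
nnonnnSnnnonn ⇒ nnonnnnSnnnnonn   [S ::= n S n]
nnonnnnSnnnnonn ⇒ nnonnnnnSnnnnnonn   [S ::= n S n]
nnonnnnnSnnnnnonn ⇒ nnonnnnnnnnnnonn   [S ::= epsilon]

S⇒nSn⇒nnSnn⇒nnoSonn⇒nnonSnonn⇒nnonnSnnonn⇒nnonnnSnnnonn⇒nnonnnnSnnnnonn⇒nnonnnnnSnnnnnonn⇒nnonnnnnnnnnnonn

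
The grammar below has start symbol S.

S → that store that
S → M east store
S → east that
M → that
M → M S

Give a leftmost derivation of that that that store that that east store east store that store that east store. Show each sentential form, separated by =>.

S => M east store => M S east store => M S S east store => that S S east store => that M east store S east store => that M S east store S east store => that M S S east store S east store => that that S S east store S east store => that that that store that S east store S east store => that that that store that M east store east store S east store => that that that store that that east store east store S east store => that that that store that that east store east store that store that east store

S => M east store   [S → M east store]
M east store => M S east store   [M → M S]
M S east store => M S S east store   [M → M S]
M S S east store => that S S east store   [M → that]
that S S east store => that M east store S east store   [S → M east store]
that M east store S east store => that M S east store S east store   [M → M S]
that M S east store S east store => that M S S east store S east store   [M → M S]
that M S S east store S east store => that that S S east store S east store   [M → that]
that that S S east store S east store => that that that store that S east store S east store   [S → that store that]
that that that store that S east store S east store => that that that store that M east store east store S east store   [S → M east store]
that that that store that M east store east store S east store => that that that store that that east store east store S east store   [M → that]
that that that store that that east store east store S east store => that that that store that that east store east store that store that east store   [S → that store that]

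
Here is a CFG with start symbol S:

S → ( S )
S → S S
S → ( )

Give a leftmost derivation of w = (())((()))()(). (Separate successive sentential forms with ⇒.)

S ⇒ SS   [S → S S]
SS ⇒ SSS   [S → S S]
SSS ⇒ (S)SS   [S → ( S )]
(S)SS ⇒ (())SS   [S → ( )]
(())SS ⇒ (())SSS   [S → S S]
(())SSS ⇒ (())(S)SS   [S → ( S )]
(())(S)SS ⇒ (())((S))SS   [S → ( S )]
(())((S))SS ⇒ (())((()))SS   [S → ( )]
(())((()))SS ⇒ (())((()))()S   [S → ( )]
(())((()))()S ⇒ (())((()))()()   [S → ( )]

S ⇒ SS ⇒ SSS ⇒ (S)SS ⇒ (())SS ⇒ (())SSS ⇒ (())(S)SS ⇒ (())((S))SS ⇒ (())((()))SS ⇒ (())((()))()S ⇒ (())((()))()()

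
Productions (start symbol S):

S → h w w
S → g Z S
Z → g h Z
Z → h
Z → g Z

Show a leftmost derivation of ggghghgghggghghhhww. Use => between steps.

S => gZS   [S → g Z S]
gZS => ggZS   [Z → g Z]
ggZS => ggghZS   [Z → g h Z]
ggghZS => ggghghZS   [Z → g h Z]
ggghghZS => ggghghgZS   [Z → g Z]
ggghghgZS => ggghghgghZS   [Z → g h Z]
ggghghgghZS => ggghghgghgZS   [Z → g Z]
ggghghgghgZS => ggghghgghggZS   [Z → g Z]
ggghghgghggZS => ggghghgghggghZS   [Z → g h Z]
ggghghgghggghZS => ggghghgghggghghZS   [Z → g h Z]
ggghghgghggghghZS => ggghghgghggghghhS   [Z → h]
ggghghgghggghghhS => ggghghgghggghghhhww   [S → h w w]

S => gZS => ggZS => ggghZS => ggghghZS => ggghghgZS => ggghghgghZS => ggghghgghgZS => ggghghgghggZS => ggghghgghggghZS => ggghghgghggghghZS => ggghghgghggghghhS => ggghghgghggghghhhww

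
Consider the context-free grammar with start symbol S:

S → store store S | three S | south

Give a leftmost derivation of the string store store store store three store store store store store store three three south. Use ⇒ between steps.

S ⇒ store store S ⇒ store store store store S ⇒ store store store store three S ⇒ store store store store three store store S ⇒ store store store store three store store store store S ⇒ store store store store three store store store store store store S ⇒ store store store store three store store store store store store three S ⇒ store store store store three store store store store store store three three S ⇒ store store store store three store store store store store store three three south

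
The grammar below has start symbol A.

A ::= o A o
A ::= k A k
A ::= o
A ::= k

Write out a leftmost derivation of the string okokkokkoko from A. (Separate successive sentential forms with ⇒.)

A ⇒ oAo   [A ::= o A o]
oAo ⇒ okAko   [A ::= k A k]
okAko ⇒ okoAoko   [A ::= o A o]
okoAoko ⇒ okokAkoko   [A ::= k A k]
okokAkoko ⇒ okokkAkkoko   [A ::= k A k]
okokkAkkoko ⇒ okokkokkoko   [A ::= o]

A ⇒ oAo ⇒ okAko ⇒ okoAoko ⇒ okokAkoko ⇒ okokkAkkoko ⇒ okokkokkoko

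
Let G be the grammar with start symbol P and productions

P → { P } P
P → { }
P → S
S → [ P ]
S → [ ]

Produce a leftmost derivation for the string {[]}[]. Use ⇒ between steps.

P⇒{P}P⇒{S}P⇒{[]}P⇒{[]}S⇒{[]}[]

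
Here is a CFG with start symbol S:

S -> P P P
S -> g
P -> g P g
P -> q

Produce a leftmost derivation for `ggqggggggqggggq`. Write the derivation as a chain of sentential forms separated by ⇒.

S⇒PPP⇒gPgPP⇒ggPggPP⇒ggqggPP⇒ggqgggPgP⇒ggqggggPggP⇒ggqgggggPgggP⇒ggqggggggPggggP⇒ggqggggggqggggP⇒ggqggggggqggggq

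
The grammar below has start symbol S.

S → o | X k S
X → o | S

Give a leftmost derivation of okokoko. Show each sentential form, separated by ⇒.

S ⇒ XkS ⇒ SkS ⇒ XkSkS ⇒ okSkS ⇒ okokS ⇒ okokXkS ⇒ okokokS ⇒ okokoko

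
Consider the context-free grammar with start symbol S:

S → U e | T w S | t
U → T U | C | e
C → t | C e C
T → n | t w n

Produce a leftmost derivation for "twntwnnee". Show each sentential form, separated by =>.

S => Ue => TUe => twnUe => twnTUe => twntwnUe => twntwnTUe => twntwnnUe => twntwnnee

S => Ue   [S → U e]
Ue => TUe   [U → T U]
TUe => twnUe   [T → t w n]
twnUe => twnTUe   [U → T U]
twnTUe => twntwnUe   [T → t w n]
twntwnUe => twntwnTUe   [U → T U]
twntwnTUe => twntwnnUe   [T → n]
twntwnnUe => twntwnnee   [U → e]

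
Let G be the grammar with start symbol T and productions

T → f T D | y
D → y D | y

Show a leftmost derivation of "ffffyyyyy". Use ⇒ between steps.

T⇒fTD⇒ffTDD⇒fffTDDD⇒ffffTDDDD⇒ffffyDDDD⇒ffffyyDDD⇒ffffyyyDD⇒ffffyyyyD⇒ffffyyyyy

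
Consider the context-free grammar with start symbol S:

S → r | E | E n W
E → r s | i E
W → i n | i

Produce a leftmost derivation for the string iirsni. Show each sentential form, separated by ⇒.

S ⇒ EnW ⇒ iEnW ⇒ iiEnW ⇒ iirsnW ⇒ iirsni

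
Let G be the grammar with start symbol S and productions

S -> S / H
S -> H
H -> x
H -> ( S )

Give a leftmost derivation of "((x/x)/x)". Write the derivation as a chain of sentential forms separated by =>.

S => H => (S) => (S/H) => (H/H) => ((S)/H) => ((S/H)/H) => ((H/H)/H) => ((x/H)/H) => ((x/x)/H) => ((x/x)/x)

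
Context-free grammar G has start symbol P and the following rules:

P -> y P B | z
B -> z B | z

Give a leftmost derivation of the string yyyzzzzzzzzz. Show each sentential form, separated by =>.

P=>yPB=>yyPBB=>yyyPBBB=>yyyzBBB=>yyyzzBBB=>yyyzzzBBB=>yyyzzzzBBB=>yyyzzzzzBB=>yyyzzzzzzBB=>yyyzzzzzzzBB=>yyyzzzzzzzzB=>yyyzzzzzzzzz

P => yPB   [P -> y P B]
yPB => yyPBB   [P -> y P B]
yyPBB => yyyPBBB   [P -> y P B]
yyyPBBB => yyyzBBB   [P -> z]
yyyzBBB => yyyzzBBB   [B -> z B]
yyyzzBBB => yyyzzzBBB   [B -> z B]
yyyzzzBBB => yyyzzzzBBB   [B -> z B]
yyyzzzzBBB => yyyzzzzzBB   [B -> z]
yyyzzzzzBB => yyyzzzzzzBB   [B -> z B]
yyyzzzzzzBB => yyyzzzzzzzBB   [B -> z B]
yyyzzzzzzzBB => yyyzzzzzzzzB   [B -> z]
yyyzzzzzzzzB => yyyzzzzzzzzz   [B -> z]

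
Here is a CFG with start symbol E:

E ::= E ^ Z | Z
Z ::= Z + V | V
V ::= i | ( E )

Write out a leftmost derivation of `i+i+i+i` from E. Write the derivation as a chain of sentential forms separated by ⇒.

E ⇒ Z   [E ::= Z]
Z ⇒ Z+V   [Z ::= Z + V]
Z+V ⇒ Z+V+V   [Z ::= Z + V]
Z+V+V ⇒ Z+V+V+V   [Z ::= Z + V]
Z+V+V+V ⇒ V+V+V+V   [Z ::= V]
V+V+V+V ⇒ i+V+V+V   [V ::= i]
i+V+V+V ⇒ i+i+V+V   [V ::= i]
i+i+V+V ⇒ i+i+i+V   [V ::= i]
i+i+i+V ⇒ i+i+i+i   [V ::= i]

E ⇒ Z ⇒ Z+V ⇒ Z+V+V ⇒ Z+V+V+V ⇒ V+V+V+V ⇒ i+V+V+V ⇒ i+i+V+V ⇒ i+i+i+V ⇒ i+i+i+i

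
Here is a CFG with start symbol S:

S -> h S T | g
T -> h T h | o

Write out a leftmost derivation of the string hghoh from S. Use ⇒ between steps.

S ⇒ hST ⇒ hgT ⇒ hghTh ⇒ hghoh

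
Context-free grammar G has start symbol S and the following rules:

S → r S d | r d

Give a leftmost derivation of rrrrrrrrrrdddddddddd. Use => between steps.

S => rSd   [S → r S d]
rSd => rrSdd   [S → r S d]
rrSdd => rrrSddd   [S → r S d]
rrrSddd => rrrrSdddd   [S → r S d]
rrrrSdddd => rrrrrSddddd   [S → r S d]
rrrrrSddddd => rrrrrrSdddddd   [S → r S d]
rrrrrrSdddddd => rrrrrrrSddddddd   [S → r S d]
rrrrrrrSddddddd => rrrrrrrrSdddddddd   [S → r S d]
rrrrrrrrSdddddddd => rrrrrrrrrSddddddddd   [S → r S d]
rrrrrrrrrSddddddddd => rrrrrrrrrrdddddddddd   [S → r d]

S => rSd => rrSdd => rrrSddd => rrrrSdddd => rrrrrSddddd => rrrrrrSdddddd => rrrrrrrSddddddd => rrrrrrrrSdddddddd => rrrrrrrrrSddddddddd => rrrrrrrrrrdddddddddd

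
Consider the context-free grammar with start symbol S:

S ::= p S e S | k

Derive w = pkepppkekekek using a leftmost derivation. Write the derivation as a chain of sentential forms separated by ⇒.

S ⇒ pSeS ⇒ pkeS ⇒ pkepSeS ⇒ pkeppSeSeS ⇒ pkepppSeSeSeS ⇒ pkepppkeSeSeS ⇒ pkepppkekeSeS ⇒ pkepppkekekeS ⇒ pkepppkekekek

S ⇒ pSeS   [S ::= p S e S]
pSeS ⇒ pkeS   [S ::= k]
pkeS ⇒ pkepSeS   [S ::= p S e S]
pkepSeS ⇒ pkeppSeSeS   [S ::= p S e S]
pkeppSeSeS ⇒ pkepppSeSeSeS   [S ::= p S e S]
pkepppSeSeSeS ⇒ pkepppkeSeSeS   [S ::= k]
pkepppkeSeSeS ⇒ pkepppkekeSeS   [S ::= k]
pkepppkekeSeS ⇒ pkepppkekekeS   [S ::= k]
pkepppkekekeS ⇒ pkepppkekekek   [S ::= k]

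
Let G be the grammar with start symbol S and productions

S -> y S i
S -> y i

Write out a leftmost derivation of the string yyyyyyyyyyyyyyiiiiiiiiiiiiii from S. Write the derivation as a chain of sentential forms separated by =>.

S => ySi   [S -> y S i]
ySi => yySii   [S -> y S i]
yySii => yyySiii   [S -> y S i]
yyySiii => yyyySiiii   [S -> y S i]
yyyySiiii => yyyyySiiiii   [S -> y S i]
yyyyySiiiii => yyyyyySiiiiii   [S -> y S i]
yyyyyySiiiiii => yyyyyyySiiiiiii   [S -> y S i]
yyyyyyySiiiiiii => yyyyyyyySiiiiiiii   [S -> y S i]
yyyyyyyySiiiiiiii => yyyyyyyyySiiiiiiiii   [S -> y S i]
yyyyyyyyySiiiiiiiii => yyyyyyyyyySiiiiiiiiii   [S -> y S i]
yyyyyyyyyySiiiiiiiiii => yyyyyyyyyyySiiiiiiiiiii   [S -> y S i]
yyyyyyyyyyySiiiiiiiiiii => yyyyyyyyyyyySiiiiiiiiiiii   [S -> y S i]
yyyyyyyyyyyySiiiiiiiiiiii => yyyyyyyyyyyyySiiiiiiiiiiiii   [S -> y S i]
yyyyyyyyyyyyySiiiiiiiiiiiii => yyyyyyyyyyyyyyiiiiiiiiiiiiii   [S -> y i]

S=>ySi=>yySii=>yyySiii=>yyyySiiii=>yyyyySiiiii=>yyyyyySiiiiii=>yyyyyyySiiiiiii=>yyyyyyyySiiiiiiii=>yyyyyyyyySiiiiiiiii=>yyyyyyyyyySiiiiiiiiii=>yyyyyyyyyyySiiiiiiiiiii=>yyyyyyyyyyyySiiiiiiiiiiii=>yyyyyyyyyyyyySiiiiiiiiiiiii=>yyyyyyyyyyyyyyiiiiiiiiiiiiii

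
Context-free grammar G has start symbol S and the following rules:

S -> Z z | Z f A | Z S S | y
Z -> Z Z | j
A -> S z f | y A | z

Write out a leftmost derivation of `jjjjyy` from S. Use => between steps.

S => ZSS   [S -> Z S S]
ZSS => ZZSS   [Z -> Z Z]
ZZSS => jZSS   [Z -> j]
jZSS => jZZSS   [Z -> Z Z]
jZZSS => jZZZSS   [Z -> Z Z]
jZZZSS => jjZZSS   [Z -> j]
jjZZSS => jjjZSS   [Z -> j]
jjjZSS => jjjjSS   [Z -> j]
jjjjSS => jjjjyS   [S -> y]
jjjjyS => jjjjyy   [S -> y]

S=>ZSS=>ZZSS=>jZSS=>jZZSS=>jZZZSS=>jjZZSS=>jjjZSS=>jjjjSS=>jjjjyS=>jjjjyy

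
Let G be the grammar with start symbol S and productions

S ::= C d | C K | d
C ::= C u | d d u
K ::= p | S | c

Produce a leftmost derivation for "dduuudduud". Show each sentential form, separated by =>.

S=>CK=>CuK=>CuuK=>dduuuK=>dduuuS=>dduuuCd=>dduuuCud=>dduuudduud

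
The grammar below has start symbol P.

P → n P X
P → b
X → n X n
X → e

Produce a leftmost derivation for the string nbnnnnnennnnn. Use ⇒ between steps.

P⇒nPX⇒nbX⇒nbnXn⇒nbnnXnn⇒nbnnnXnnn⇒nbnnnnXnnnn⇒nbnnnnnXnnnnn⇒nbnnnnnennnnn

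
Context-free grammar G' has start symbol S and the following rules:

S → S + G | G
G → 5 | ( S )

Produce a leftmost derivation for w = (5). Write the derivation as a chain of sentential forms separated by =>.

S => G => (S) => (G) => (5)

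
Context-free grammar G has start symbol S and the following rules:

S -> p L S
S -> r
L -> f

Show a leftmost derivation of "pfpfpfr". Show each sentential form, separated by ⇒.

S ⇒ pLS ⇒ pfS ⇒ pfpLS ⇒ pfpfS ⇒ pfpfpLS ⇒ pfpfpfS ⇒ pfpfpfr

S ⇒ pLS   [S -> p L S]
pLS ⇒ pfS   [L -> f]
pfS ⇒ pfpLS   [S -> p L S]
pfpLS ⇒ pfpfS   [L -> f]
pfpfS ⇒ pfpfpLS   [S -> p L S]
pfpfpLS ⇒ pfpfpfS   [L -> f]
pfpfpfS ⇒ pfpfpfr   [S -> r]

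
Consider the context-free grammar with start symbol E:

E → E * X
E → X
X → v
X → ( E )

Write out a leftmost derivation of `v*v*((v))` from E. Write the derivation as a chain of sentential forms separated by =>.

E => E*X => E*X*X => X*X*X => v*X*X => v*v*X => v*v*(E) => v*v*(X) => v*v*((E)) => v*v*((X)) => v*v*((v))

E => E*X   [E → E * X]
E*X => E*X*X   [E → E * X]
E*X*X => X*X*X   [E → X]
X*X*X => v*X*X   [X → v]
v*X*X => v*v*X   [X → v]
v*v*X => v*v*(E)   [X → ( E )]
v*v*(E) => v*v*(X)   [E → X]
v*v*(X) => v*v*((E))   [X → ( E )]
v*v*((E)) => v*v*((X))   [E → X]
v*v*((X)) => v*v*((v))   [X → v]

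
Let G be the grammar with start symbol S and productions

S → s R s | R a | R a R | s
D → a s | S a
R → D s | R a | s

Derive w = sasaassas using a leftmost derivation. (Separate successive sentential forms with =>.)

S => RaR   [S → R a R]
RaR => saR   [R → s]
saR => saDs   [R → D s]
saDs => saSas   [D → S a]
saSas => saRaRas   [S → R a R]
saRaRas => sasaRas   [R → s]
sasaRas => sasaDsas   [R → D s]
sasaDsas => sasaassas   [D → a s]

S=>RaR=>saR=>saDs=>saSas=>saRaRas=>sasaRas=>sasaDsas=>sasaassas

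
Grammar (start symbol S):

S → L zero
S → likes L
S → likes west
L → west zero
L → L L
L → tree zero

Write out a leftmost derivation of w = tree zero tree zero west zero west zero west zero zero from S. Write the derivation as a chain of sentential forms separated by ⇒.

S ⇒ L zero ⇒ L L zero ⇒ tree zero L zero ⇒ tree zero L L zero ⇒ tree zero L L L zero ⇒ tree zero tree zero L L zero ⇒ tree zero tree zero west zero L zero ⇒ tree zero tree zero west zero L L zero ⇒ tree zero tree zero west zero west zero L zero ⇒ tree zero tree zero west zero west zero west zero zero

S ⇒ L zero   [S → L zero]
L zero ⇒ L L zero   [L → L L]
L L zero ⇒ tree zero L zero   [L → tree zero]
tree zero L zero ⇒ tree zero L L zero   [L → L L]
tree zero L L zero ⇒ tree zero L L L zero   [L → L L]
tree zero L L L zero ⇒ tree zero tree zero L L zero   [L → tree zero]
tree zero tree zero L L zero ⇒ tree zero tree zero west zero L zero   [L → west zero]
tree zero tree zero west zero L zero ⇒ tree zero tree zero west zero L L zero   [L → L L]
tree zero tree zero west zero L L zero ⇒ tree zero tree zero west zero west zero L zero   [L → west zero]
tree zero tree zero west zero west zero L zero ⇒ tree zero tree zero west zero west zero west zero zero   [L → west zero]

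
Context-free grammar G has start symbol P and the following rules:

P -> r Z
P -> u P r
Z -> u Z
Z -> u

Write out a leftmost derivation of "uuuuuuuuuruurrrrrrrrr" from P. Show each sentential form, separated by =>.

P => uPr => uuPrr => uuuPrrr => uuuuPrrrr => uuuuuPrrrrr => uuuuuuPrrrrrr => uuuuuuuPrrrrrrr => uuuuuuuuPrrrrrrrr => uuuuuuuuuPrrrrrrrrr => uuuuuuuuurZrrrrrrrrr => uuuuuuuuuruZrrrrrrrrr => uuuuuuuuuruurrrrrrrrr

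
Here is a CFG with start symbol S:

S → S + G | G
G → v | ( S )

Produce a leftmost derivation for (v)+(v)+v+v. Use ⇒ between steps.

S ⇒ S+G ⇒ S+G+G ⇒ S+G+G+G ⇒ G+G+G+G ⇒ (S)+G+G+G ⇒ (G)+G+G+G ⇒ (v)+G+G+G ⇒ (v)+(S)+G+G ⇒ (v)+(G)+G+G ⇒ (v)+(v)+G+G ⇒ (v)+(v)+v+G ⇒ (v)+(v)+v+v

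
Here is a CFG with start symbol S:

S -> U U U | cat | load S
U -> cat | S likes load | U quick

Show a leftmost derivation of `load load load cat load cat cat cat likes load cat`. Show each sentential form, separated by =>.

S => load S   [S -> load S]
load S => load load S   [S -> load S]
load load S => load load load S   [S -> load S]
load load load S => load load load U U U   [S -> U U U]
load load load U U U => load load load cat U U   [U -> cat]
load load load cat U U => load load load cat S likes load U   [U -> S likes load]
load load load cat S likes load U => load load load cat load S likes load U   [S -> load S]
load load load cat load S likes load U => load load load cat load U U U likes load U   [S -> U U U]
load load load cat load U U U likes load U => load load load cat load cat U U likes load U   [U -> cat]
load load load cat load cat U U likes load U => load load load cat load cat cat U likes load U   [U -> cat]
load load load cat load cat cat U likes load U => load load load cat load cat cat cat likes load U   [U -> cat]
load load load cat load cat cat cat likes load U => load load load cat load cat cat cat likes load cat   [U -> cat]

S => load S => load load S => load load load S => load load load U U U => load load load cat U U => load load load cat S likes load U => load load load cat load S likes load U => load load load cat load U U U likes load U => load load load cat load cat U U likes load U => load load load cat load cat cat U likes load U => load load load cat load cat cat cat likes load U => load load load cat load cat cat cat likes load cat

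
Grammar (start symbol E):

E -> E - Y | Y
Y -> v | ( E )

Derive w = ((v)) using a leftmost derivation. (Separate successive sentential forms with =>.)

E => Y   [E -> Y]
Y => (E)   [Y -> ( E )]
(E) => (Y)   [E -> Y]
(Y) => ((E))   [Y -> ( E )]
((E)) => ((Y))   [E -> Y]
((Y)) => ((v))   [Y -> v]

E => Y => (E) => (Y) => ((E)) => ((Y)) => ((v))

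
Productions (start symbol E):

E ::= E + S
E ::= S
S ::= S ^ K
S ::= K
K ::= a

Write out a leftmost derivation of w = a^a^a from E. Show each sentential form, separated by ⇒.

E ⇒ S ⇒ S^K ⇒ S^K^K ⇒ K^K^K ⇒ a^K^K ⇒ a^a^K ⇒ a^a^a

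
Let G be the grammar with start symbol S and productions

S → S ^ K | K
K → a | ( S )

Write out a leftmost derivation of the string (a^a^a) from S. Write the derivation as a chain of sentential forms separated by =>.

S => K   [S → K]
K => (S)   [K → ( S )]
(S) => (S^K)   [S → S ^ K]
(S^K) => (S^K^K)   [S → S ^ K]
(S^K^K) => (K^K^K)   [S → K]
(K^K^K) => (a^K^K)   [K → a]
(a^K^K) => (a^a^K)   [K → a]
(a^a^K) => (a^a^a)   [K → a]

S => K => (S) => (S^K) => (S^K^K) => (K^K^K) => (a^K^K) => (a^a^K) => (a^a^a)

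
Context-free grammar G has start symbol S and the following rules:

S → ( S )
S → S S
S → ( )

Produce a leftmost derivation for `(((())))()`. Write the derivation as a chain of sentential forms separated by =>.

S => SS => (S)S => ((S))S => (((S)))S => (((())))S => (((())))()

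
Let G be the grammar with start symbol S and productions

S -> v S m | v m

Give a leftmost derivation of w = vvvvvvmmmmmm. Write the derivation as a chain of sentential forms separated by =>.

S => vSm   [S -> v S m]
vSm => vvSmm   [S -> v S m]
vvSmm => vvvSmmm   [S -> v S m]
vvvSmmm => vvvvSmmmm   [S -> v S m]
vvvvSmmmm => vvvvvSmmmmm   [S -> v S m]
vvvvvSmmmmm => vvvvvvmmmmmm   [S -> v m]

S => vSm => vvSmm => vvvSmmm => vvvvSmmmm => vvvvvSmmmmm => vvvvvvmmmmmm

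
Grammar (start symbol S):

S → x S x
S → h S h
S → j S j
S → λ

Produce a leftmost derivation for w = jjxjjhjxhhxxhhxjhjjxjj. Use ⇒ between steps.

S ⇒ jSj ⇒ jjSjj ⇒ jjxSxjj ⇒ jjxjSjxjj ⇒ jjxjjSjjxjj ⇒ jjxjjhShjjxjj ⇒ jjxjjhjSjhjjxjj ⇒ jjxjjhjxSxjhjjxjj ⇒ jjxjjhjxhShxjhjjxjj ⇒ jjxjjhjxhhShhxjhjjxjj ⇒ jjxjjhjxhhxSxhhxjhjjxjj ⇒ jjxjjhjxhhxxhhxjhjjxjj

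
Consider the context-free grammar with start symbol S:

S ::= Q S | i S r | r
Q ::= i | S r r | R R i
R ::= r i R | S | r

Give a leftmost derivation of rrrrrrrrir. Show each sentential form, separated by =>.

S => QS => RRiS => rRiS => rSiS => rQSiS => rSrrSiS => rQSrrSiS => rSrrSrrSiS => rrrrSrrSiS => rrrrrrrSiS => rrrrrrrriS => rrrrrrrrir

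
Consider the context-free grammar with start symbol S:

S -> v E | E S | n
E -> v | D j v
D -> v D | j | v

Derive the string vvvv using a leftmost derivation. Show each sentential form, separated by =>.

S=>ES=>vS=>vES=>vvS=>vvvE=>vvvv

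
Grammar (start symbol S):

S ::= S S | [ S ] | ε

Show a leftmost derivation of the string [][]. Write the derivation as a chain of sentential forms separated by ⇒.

S⇒SS⇒[S]S⇒[]S⇒[][S]⇒[][]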